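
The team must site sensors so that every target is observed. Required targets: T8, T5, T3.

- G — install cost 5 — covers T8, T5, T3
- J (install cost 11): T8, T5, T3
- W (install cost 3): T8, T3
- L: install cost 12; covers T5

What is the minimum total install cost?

The greedy cost-per-new-target heuristic would pick W and G for 8, but a cheaper cover exists.
G alone covers T8, T5, T3 — every target.
Total install cost: 5.
No cover costs less than 5.

5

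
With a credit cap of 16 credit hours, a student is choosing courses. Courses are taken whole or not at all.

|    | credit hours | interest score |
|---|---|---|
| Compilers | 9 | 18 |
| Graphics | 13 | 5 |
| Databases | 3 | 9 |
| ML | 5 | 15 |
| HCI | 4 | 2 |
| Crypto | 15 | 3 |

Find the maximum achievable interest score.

Treat it as a binary knapsack problem.
Allowing fractional choices, the relaxed optimum would be about 40.0, but courses are indivisible.
Compilers + ML: credit hours 9 + 5 = 14 ≤ 16, interest score 18 + 15 = 33.
Compilers + Databases: credit hours 9 + 3 = 12 ≤ 16, interest score 18 + 9 = 27.
Compilers + Databases + HCI: credit hours 9 + 3 + 4 = 16 ≤ 16, interest score 18 + 9 + 2 = 29.
Best is Compilers and ML with total interest score 33.

33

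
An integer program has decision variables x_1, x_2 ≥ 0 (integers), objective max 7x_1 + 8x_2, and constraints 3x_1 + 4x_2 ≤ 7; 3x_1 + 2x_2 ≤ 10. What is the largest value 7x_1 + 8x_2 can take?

The continuous relaxation peaks at (2.33, 0) with value 16.33; rounding to a feasible lattice point costs some objective.
(x_1,x_2)=(1,1): 3·1+4·1=7≤7, 3·1+2·1=5≤10, objective 15.
(x_1,x_2)=(2,0): 3·2+4·0=6≤7, 3·2+2·0=6≤10, objective 14.
(x_1,x_2)=(0,1): 3·0+4·1=4≤7, 3·0+2·1=2≤10, objective 8.
No feasible integer point exceeds 15.

15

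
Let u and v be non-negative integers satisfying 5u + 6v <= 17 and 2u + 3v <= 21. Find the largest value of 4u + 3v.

Relaxing integrality, the LP optimum is 13.60 at (u,v) = (3.4, 0), which is not an integer point.
(u,v)=(3,0): 5·3+6·0=15≤17, 2·3+3·0=6≤21, objective 12.
(u,v)=(2,1): 5·2+6·1=16≤17, 2·2+3·1=7≤21, objective 11.
(u,v)=(2,0): 5·2+6·0=10≤17, 2·2+3·0=4≤21, objective 8.
No feasible integer point exceeds 12.

12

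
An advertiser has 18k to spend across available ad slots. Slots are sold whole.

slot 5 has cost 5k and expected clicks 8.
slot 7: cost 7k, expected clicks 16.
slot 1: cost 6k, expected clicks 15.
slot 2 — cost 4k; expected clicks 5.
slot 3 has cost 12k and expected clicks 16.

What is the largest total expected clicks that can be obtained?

39

Take slot 5, slot 7, and slot 1: cost 5 + 7 + 6 = 18 ≤ 18, expected clicks 8 + 16 + 15 = 39.
No other feasible combination does better.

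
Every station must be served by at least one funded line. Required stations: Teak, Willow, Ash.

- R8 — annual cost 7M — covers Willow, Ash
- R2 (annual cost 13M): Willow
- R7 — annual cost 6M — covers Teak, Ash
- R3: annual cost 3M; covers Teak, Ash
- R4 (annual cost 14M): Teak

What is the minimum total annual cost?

10

Choose R8 and R3: together they cover Teak, Willow, Ash — every station.
Total annual cost: 7 + 3 = 10.
No cover costs less than 10.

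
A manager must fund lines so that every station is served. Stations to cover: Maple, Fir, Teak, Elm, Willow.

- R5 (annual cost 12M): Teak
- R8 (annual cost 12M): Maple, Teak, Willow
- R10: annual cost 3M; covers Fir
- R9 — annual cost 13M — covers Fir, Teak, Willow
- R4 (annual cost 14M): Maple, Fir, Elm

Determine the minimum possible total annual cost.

26

The greedy cost-per-new-station heuristic would pick R10, R8, and R4 for 29, but a cheaper cover exists.
Choose R8 and R4: together they cover Maple, Fir, Teak, Elm, Willow — every station.
Total annual cost: 12 + 14 = 26.
No cover costs less than 26.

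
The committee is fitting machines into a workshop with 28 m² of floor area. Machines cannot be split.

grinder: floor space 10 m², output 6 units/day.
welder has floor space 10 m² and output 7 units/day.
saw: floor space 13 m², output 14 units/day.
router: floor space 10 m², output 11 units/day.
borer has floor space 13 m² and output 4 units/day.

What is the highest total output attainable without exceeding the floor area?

Allowing fractional choices, the relaxed optimum would be about 28.5, but machines are indivisible.
saw + router: floor space 13 + 10 = 23 ≤ 28, output 14 + 11 = 25.
grinder + saw: floor space 10 + 13 = 23 ≤ 28, output 6 + 14 = 20.
welder + saw: floor space 10 + 13 = 23 ≤ 28, output 7 + 14 = 21.
Best is saw and router with total output 25.

25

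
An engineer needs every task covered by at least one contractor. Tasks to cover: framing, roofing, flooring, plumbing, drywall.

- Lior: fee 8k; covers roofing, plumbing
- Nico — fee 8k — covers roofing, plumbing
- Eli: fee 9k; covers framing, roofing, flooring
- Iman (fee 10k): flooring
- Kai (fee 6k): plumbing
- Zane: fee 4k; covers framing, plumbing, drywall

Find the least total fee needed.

This is an integer covering problem.
Choose Eli and Zane: together they cover framing, roofing, flooring, plumbing, drywall — every task.
Total fee: 9 + 4 = 13.

13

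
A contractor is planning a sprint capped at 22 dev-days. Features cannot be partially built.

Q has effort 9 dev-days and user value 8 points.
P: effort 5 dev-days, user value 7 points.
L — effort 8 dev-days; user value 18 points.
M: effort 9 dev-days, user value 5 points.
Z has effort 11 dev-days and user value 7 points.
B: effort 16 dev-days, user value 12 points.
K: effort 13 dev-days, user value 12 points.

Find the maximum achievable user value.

33

L + K: effort 8 + 13 = 21 ≤ 22, user value 18 + 12 = 30.
Q + P + L: effort 9 + 5 + 8 = 22 ≤ 22, user value 8 + 7 + 18 = 33.
Best is Q, P, and L with total user value 33.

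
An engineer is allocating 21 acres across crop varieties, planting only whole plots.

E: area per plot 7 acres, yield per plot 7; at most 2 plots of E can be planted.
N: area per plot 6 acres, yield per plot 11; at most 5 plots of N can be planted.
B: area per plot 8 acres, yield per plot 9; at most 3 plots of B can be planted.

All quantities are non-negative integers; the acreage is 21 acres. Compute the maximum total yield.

This is a bounded integer knapsack.
Take 3×N: area 18 ≤ 21, yield 3·11 = 33.
No other integer combination yields more.

33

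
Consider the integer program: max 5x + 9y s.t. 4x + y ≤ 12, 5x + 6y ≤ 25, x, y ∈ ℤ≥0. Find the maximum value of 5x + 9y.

Relaxing integrality, the LP optimum is 37.50 at (x,y) = (0, 4.17), which is not an integer point.
(x,y)=(0,4): 4·0+1·4=4≤12, 5·0+6·4=24≤25, objective 36.
(x,y)=(1,3): 4·1+1·3=7≤12, 5·1+6·3=23≤25, objective 32.
(x,y)=(0,3): 4·0+1·3=3≤12, 5·0+6·3=18≤25, objective 27.
Maximum is 36 at (x,y)=(0,4).

36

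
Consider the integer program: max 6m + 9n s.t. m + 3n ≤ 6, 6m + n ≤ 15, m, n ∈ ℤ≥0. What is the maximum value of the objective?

The continuous relaxation peaks at (2.29, 1.24) with value 24.88; rounding to a feasible lattice point costs some objective.
(m,n)=(2,1) is feasible, giving 21.
(m,n)=(1,1) is feasible, giving 15.
The best lattice point is (2,1), giving 21.

21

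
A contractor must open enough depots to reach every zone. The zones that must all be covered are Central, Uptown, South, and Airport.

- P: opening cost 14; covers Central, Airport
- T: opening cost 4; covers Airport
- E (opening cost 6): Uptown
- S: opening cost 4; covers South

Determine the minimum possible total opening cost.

The greedy cost-per-new-zone heuristic would pick T, S, E, and P for 28, but a cheaper cover exists.
Choose P, E, and S: together they cover Central, Uptown, South, Airport — every zone.
Total opening cost: 14 + 6 + 4 = 24.
No cover costs less than 24.

24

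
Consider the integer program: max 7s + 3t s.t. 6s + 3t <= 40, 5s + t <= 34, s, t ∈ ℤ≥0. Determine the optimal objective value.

(s,t)=(6,1) is feasible, giving 45.
(s,t)=(6,0) is feasible, giving 42.
Maximum is 45 at (s,t)=(6,1).

45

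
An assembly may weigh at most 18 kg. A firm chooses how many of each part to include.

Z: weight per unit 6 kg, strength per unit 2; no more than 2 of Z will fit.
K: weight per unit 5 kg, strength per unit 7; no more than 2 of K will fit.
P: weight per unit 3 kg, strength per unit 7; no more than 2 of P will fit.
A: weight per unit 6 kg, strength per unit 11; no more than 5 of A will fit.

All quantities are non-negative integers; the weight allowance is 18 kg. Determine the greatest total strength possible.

36

3×A: weight 18 ≤ 18, strength 3·11 = 33.
2×P and 2×A: weight 18 ≤ 18, strength 2·7 + 2·11 = 36.
Best is 36.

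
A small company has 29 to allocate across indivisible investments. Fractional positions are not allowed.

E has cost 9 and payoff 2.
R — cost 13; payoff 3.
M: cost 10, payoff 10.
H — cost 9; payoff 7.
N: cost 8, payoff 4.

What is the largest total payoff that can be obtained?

21

M + H: cost 10 + 9 = 19 ≤ 29, payoff 10 + 7 = 17.
M + H + N: cost 10 + 9 + 8 = 27 ≤ 29, payoff 10 + 7 + 4 = 21.
E + M + H: cost 9 + 10 + 9 = 28 ≤ 29, payoff 2 + 10 + 7 = 19.
Best is M, H, and N with total payoff 21.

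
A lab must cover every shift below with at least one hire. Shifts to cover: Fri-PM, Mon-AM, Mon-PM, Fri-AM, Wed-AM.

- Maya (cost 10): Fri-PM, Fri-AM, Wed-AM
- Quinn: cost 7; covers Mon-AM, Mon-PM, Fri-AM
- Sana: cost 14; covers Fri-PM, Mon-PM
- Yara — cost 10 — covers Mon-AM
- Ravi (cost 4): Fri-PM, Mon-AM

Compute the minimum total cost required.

This is a weighted set-cover instance.
The greedy cost-per-new-shift heuristic would pick Ravi, Quinn, and Maya for 21, but a cheaper cover exists.
Choose Maya and Quinn: together they cover Fri-PM, Mon-AM, Mon-PM, Fri-AM, Wed-AM — every shift.
Total cost: 10 + 7 = 17.
No cover costs less than 17.

17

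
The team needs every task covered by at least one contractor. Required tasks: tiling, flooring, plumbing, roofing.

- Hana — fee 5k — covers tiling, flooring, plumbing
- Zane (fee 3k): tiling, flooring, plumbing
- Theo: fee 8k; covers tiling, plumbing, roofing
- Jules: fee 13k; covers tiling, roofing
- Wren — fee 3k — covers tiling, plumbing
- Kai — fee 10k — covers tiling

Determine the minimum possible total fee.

11

Choose Zane and Theo: together they cover tiling, flooring, plumbing, roofing — every task.
Total fee: 3 + 8 = 11.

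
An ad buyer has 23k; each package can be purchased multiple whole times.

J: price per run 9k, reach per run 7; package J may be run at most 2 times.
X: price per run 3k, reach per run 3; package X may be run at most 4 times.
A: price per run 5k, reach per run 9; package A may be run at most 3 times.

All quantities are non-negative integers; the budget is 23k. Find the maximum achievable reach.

A has the best ratio (9/5); taking only A gives at most 3×9 = 27 (stopped by the supply cap of 3).
Mixing does better — 2×X and 3×A: price 21 ≤ 23, reach 2·3 + 3·9 = 33.

33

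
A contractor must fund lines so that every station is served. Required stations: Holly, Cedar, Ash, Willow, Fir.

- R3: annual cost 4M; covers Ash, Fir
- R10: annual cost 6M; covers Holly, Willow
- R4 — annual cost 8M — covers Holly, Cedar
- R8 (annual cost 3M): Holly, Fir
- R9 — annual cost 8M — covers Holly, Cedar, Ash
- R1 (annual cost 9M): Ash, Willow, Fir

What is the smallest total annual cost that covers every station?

17

The greedy cost-per-new-station heuristic would pick R8, R3, R10, and R4 for 21, but a cheaper cover exists.
Choose R10, R8, and R9: together they cover Holly, Cedar, Ash, Willow, Fir — every station.
Total annual cost: 6 + 3 + 8 = 17.
No cover costs less than 17.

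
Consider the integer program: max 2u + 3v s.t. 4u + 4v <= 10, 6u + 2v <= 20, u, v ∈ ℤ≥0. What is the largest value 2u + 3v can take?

The continuous relaxation peaks at (0, 2.5) with value 7.50; rounding to a feasible lattice point costs some objective.
(u,v)=(0,2): 4·0+4·2=8≤10, 6·0+2·2=4≤20, objective 6.
(u,v)=(1,1): 4·1+4·1=8≤10, 6·1+2·1=8≤20, objective 5.
(u,v)=(0,1): 4·0+4·1=4≤10, 6·0+2·1=2≤20, objective 3.
The best lattice point is (0,2), giving 6.

6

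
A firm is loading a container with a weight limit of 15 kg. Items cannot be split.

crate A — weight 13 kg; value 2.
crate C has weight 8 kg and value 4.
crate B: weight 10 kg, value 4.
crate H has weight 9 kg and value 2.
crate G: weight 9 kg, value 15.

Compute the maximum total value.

Allowing fractional choices, the relaxed optimum would be about 18.0, but items are indivisible.
crate C: weight 8 ≤ 15, value 4.
crate G: weight 9 ≤ 15, value 15.
crate B: weight 10 ≤ 15, value 4.
Best is crate G with total value 15.

15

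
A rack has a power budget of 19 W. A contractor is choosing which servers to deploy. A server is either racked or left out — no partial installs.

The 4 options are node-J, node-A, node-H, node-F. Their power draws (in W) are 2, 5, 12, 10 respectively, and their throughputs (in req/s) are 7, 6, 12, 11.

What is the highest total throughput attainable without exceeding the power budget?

25

Allowing fractional choices, the relaxed optimum would be about 26.0, but servers are indivisible.
node-J + node-A + node-H: power draw 2 + 5 + 12 = 19 ≤ 19, throughput 7 + 6 + 12 = 25.
node-J + node-H: power draw 2 + 12 = 14 ≤ 19, throughput 7 + 12 = 19.
node-J + node-A + node-F: power draw 2 + 5 + 10 = 17 ≤ 19, throughput 7 + 6 + 11 = 24.
Best is node-J, node-A, and node-H with total throughput 25.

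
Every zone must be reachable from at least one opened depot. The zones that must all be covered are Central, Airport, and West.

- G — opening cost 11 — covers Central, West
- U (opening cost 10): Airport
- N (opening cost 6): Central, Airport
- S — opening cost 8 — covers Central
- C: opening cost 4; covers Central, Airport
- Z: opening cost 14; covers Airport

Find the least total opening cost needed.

Choose G and C: together they cover Central, Airport, West — every zone.
Total opening cost: 11 + 4 = 15.

15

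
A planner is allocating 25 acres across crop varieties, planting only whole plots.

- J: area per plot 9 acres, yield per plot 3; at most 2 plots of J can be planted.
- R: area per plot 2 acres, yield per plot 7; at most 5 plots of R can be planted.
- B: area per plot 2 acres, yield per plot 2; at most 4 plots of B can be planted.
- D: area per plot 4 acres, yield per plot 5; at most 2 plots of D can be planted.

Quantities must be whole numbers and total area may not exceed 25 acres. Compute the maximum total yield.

Take 5×R, 3×B, and 2×D: area 24 ≤ 25, yield 5·7 + 3·2 + 2·5 = 51.
R has the best ratio (7/2) and is taken to its limit of 5; remaining capacity is filled optimally with the others.

51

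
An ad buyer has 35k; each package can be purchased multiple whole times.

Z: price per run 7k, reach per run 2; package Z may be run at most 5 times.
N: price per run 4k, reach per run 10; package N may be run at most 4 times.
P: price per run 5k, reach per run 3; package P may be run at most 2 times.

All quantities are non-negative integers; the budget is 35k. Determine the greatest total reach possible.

48

N has the best ratio (10/4); taking only N gives at most 4×10 = 40 (stopped by the supply cap of 4).
Mixing does better — 1×Z, 4×N, and 2×P: price 33 ≤ 35, reach 1·2 + 4·10 + 2·3 = 48.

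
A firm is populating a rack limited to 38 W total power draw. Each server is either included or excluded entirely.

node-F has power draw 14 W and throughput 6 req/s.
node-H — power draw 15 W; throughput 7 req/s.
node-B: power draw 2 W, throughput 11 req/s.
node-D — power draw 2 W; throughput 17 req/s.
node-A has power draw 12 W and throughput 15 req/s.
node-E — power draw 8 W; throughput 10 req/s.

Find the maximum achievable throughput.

Treat it as a binary knapsack problem.
Take node-F, node-B, node-D, node-A, and node-E: power draw 14 + 2 + 2 + 12 + 8 = 38 ≤ 38, throughput 6 + 11 + 17 + 15 + 10 = 59.
No other feasible combination does better.

59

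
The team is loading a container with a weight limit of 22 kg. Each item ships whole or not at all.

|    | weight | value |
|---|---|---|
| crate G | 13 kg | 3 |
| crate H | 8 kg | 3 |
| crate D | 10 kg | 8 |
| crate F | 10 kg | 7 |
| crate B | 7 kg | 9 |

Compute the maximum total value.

Take crate D and crate B: weight 10 + 7 = 17 ≤ 22, value 8 + 9 = 17.
No other feasible combination does better.

17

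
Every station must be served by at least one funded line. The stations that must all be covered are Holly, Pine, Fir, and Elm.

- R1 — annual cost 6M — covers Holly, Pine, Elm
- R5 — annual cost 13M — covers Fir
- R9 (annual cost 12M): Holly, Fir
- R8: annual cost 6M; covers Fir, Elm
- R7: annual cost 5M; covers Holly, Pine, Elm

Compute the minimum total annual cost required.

11

Choose R8 and R7: together they cover Holly, Pine, Fir, Elm — every station.
Total annual cost: 6 + 5 = 11.
No cover costs less than 11.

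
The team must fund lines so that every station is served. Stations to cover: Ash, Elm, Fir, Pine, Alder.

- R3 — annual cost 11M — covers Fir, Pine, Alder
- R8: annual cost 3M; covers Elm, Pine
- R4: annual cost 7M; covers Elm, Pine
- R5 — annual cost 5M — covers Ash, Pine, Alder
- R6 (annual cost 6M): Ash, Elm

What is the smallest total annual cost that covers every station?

17

The greedy cost-per-new-station heuristic would pick R8, R5, and R3 for 19, but a cheaper cover exists.
Choose R3 and R6: together they cover Ash, Elm, Fir, Pine, Alder — every station.
Total annual cost: 11 + 6 = 17.
No cover costs less than 17.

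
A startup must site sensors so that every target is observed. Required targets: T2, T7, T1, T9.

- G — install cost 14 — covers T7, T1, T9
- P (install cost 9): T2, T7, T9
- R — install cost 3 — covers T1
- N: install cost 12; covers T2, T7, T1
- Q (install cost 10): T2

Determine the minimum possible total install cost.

Choose P and R: together they cover T2, T7, T1, T9 — every target.
Total install cost: 9 + 3 = 12.
No cover costs less than 12.

12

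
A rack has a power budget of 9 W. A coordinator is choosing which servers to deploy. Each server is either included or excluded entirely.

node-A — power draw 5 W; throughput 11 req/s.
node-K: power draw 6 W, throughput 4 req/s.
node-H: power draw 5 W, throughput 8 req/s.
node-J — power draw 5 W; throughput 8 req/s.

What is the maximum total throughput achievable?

11

This is a 0-1 knapsack instance.
Allowing fractional choices, the relaxed optimum would be about 17.4, but servers are indivisible.
node-H: power draw 5 ≤ 9, throughput 8.
node-J: power draw 5 ≤ 9, throughput 8.
node-A: power draw 5 ≤ 9, throughput 11.
Best is node-A with total throughput 11.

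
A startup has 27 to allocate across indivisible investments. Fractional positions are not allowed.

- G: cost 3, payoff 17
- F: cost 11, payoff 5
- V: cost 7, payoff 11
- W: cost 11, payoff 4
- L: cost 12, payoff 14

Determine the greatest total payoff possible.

G + W + L: cost 3 + 11 + 12 = 26 ≤ 27, payoff 17 + 4 + 14 = 35.
G + F + L: cost 3 + 11 + 12 = 26 ≤ 27, payoff 17 + 5 + 14 = 36.
G + V + L: cost 3 + 7 + 12 = 22 ≤ 27, payoff 17 + 11 + 14 = 42.
Best is G, V, and L with total payoff 42.

42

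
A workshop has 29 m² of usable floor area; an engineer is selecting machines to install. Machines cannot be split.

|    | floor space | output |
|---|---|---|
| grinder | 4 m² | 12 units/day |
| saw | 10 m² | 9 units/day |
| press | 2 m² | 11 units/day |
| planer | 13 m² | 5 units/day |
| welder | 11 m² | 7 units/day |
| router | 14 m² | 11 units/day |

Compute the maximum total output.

grinder + press + router: floor space 4 + 2 + 14 = 20 ≤ 29, output 12 + 11 + 11 = 34.
grinder + saw + press + planer: floor space 4 + 10 + 2 + 13 = 29 ≤ 29, output 12 + 9 + 11 + 5 = 37.
grinder + saw + press + welder: floor space 4 + 10 + 2 + 11 = 27 ≤ 29, output 12 + 9 + 11 + 7 = 39.
Best is grinder, saw, press, and welder with total output 39.

39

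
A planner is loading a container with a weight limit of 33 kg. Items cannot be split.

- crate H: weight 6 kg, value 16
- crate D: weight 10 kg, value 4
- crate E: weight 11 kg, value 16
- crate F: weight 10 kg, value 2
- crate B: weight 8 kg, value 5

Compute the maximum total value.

37

crate H + crate D + crate E: weight 6 + 10 + 11 = 27 ≤ 33, value 16 + 4 + 16 = 36.
crate H + crate E + crate F: weight 6 + 11 + 10 = 27 ≤ 33, value 16 + 16 + 2 = 34.
crate H + crate E + crate B: weight 6 + 11 + 8 = 25 ≤ 33, value 16 + 16 + 5 = 37.
Best is crate H, crate E, and crate B with total value 37.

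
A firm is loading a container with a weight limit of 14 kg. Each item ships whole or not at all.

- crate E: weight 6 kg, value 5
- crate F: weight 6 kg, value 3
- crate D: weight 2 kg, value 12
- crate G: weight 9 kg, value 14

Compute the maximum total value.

26

Take crate D and crate G: weight 2 + 9 = 11 ≤ 14, value 12 + 14 = 26.
No other feasible combination does better.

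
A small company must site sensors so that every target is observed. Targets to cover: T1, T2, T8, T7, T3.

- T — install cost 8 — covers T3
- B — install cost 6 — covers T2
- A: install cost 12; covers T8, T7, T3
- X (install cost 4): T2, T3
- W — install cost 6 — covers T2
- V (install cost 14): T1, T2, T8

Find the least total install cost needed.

The greedy cost-per-new-target heuristic would pick X, A, and V for 30, but a cheaper cover exists.
Choose A and V: together they cover T1, T2, T8, T7, T3 — every target.
Total install cost: 12 + 14 = 26.
No cover costs less than 26.

26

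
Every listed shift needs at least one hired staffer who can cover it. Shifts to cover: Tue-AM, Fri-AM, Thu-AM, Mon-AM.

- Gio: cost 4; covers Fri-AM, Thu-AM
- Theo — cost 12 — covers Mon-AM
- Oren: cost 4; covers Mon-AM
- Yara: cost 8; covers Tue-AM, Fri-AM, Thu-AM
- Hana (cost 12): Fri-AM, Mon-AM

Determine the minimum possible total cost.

12

Choose Oren and Yara: together they cover Tue-AM, Fri-AM, Thu-AM, Mon-AM — every shift.
Total cost: 4 + 8 = 12.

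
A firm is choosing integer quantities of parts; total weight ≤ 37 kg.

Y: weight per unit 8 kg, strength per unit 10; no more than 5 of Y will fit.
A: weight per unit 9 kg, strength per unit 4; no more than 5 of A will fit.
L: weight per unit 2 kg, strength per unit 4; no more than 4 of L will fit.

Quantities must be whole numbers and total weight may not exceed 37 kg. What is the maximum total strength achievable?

48

4×Y and 2×L: weight 36 ≤ 37, strength 4·10 + 2·4 = 48.
3×Y and 4×L: weight 32 ≤ 37, strength 3·10 + 4·4 = 46.
Best is 48.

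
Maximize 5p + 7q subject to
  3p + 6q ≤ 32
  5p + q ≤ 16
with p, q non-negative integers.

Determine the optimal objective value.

Relaxing integrality, the LP optimum is 40.89 at (p,q) = (2.37, 4.15), which is not an integer point.
(p,q)=(2,4) is feasible, giving 38.
(p,q)=(1,4) is feasible, giving 33.
(p,q)=(2,3) is feasible, giving 31.
(p,q)=(1,3) is feasible, giving 26.
No feasible integer point exceeds 38.

38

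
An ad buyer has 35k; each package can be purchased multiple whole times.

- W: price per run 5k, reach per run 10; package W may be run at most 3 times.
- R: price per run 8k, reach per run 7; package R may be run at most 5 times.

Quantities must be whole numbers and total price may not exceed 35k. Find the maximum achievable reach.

44

This is a bounded integer knapsack.
3×W and 2×R: price 31 ≤ 35, reach 3·10 + 2·7 = 44.
2×W and 3×R: price 34 ≤ 35, reach 2·10 + 3·7 = 41.
Best is 44.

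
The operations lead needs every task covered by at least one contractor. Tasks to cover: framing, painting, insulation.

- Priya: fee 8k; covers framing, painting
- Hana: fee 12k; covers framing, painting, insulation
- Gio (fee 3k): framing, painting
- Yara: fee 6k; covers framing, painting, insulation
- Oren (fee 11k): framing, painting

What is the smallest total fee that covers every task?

6

This is an integer covering problem.
Yara alone covers framing, painting, insulation — every task.
Total fee: 6.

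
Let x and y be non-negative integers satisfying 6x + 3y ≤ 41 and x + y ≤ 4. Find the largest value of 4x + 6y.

24

(x,y)=(0,4): 6·0+3·4=12≤41, 1·0+1·4=4≤4, objective 24.
(x,y)=(1,3): 6·1+3·3=15≤41, 1·1+1·3=4≤4, objective 22.
(x,y)=(0,3): 6·0+3·3=9≤41, 1·0+1·3=3≤4, objective 18.
The best lattice point is (0,4), giving 24.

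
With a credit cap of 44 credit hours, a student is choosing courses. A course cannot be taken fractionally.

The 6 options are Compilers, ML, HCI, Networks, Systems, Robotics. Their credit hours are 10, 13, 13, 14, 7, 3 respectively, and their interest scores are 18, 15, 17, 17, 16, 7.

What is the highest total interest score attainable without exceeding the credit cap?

68

Treat it as a binary knapsack problem.
Allowing fractional choices, the relaxed optimum would be about 71.4, but courses are indivisible.
Compilers + HCI + Networks + Systems: credit hours 10 + 13 + 14 + 7 = 44 ≤ 44, interest score 18 + 17 + 17 + 16 = 68.
Compilers + ML + HCI + Systems: credit hours 10 + 13 + 13 + 7 = 43 ≤ 44, interest score 18 + 15 + 17 + 16 = 66.
Best is Compilers, HCI, Networks, and Systems with total interest score 68.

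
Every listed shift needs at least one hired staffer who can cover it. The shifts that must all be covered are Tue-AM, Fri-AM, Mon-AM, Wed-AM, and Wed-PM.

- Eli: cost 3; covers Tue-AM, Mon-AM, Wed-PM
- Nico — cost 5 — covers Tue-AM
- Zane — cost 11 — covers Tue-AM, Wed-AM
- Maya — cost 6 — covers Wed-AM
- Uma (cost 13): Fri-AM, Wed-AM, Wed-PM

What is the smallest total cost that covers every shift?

The greedy cost-per-new-shift heuristic would pick Eli, Maya, and Uma for 22, but a cheaper cover exists.
Choose Eli and Uma: together they cover Tue-AM, Fri-AM, Mon-AM, Wed-AM, Wed-PM — every shift.
Total cost: 3 + 13 = 16.
No cover costs less than 16.

16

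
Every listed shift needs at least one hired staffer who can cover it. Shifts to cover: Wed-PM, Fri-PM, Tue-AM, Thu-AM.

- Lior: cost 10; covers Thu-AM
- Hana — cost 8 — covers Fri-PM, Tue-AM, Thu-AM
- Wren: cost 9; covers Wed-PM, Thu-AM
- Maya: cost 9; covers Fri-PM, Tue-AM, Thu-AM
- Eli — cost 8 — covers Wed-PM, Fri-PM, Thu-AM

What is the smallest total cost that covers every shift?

This is an integer covering problem.
Choose Hana and Eli: together they cover Wed-PM, Fri-PM, Tue-AM, Thu-AM — every shift.
Total cost: 8 + 8 = 16.
No cover costs less than 16.

16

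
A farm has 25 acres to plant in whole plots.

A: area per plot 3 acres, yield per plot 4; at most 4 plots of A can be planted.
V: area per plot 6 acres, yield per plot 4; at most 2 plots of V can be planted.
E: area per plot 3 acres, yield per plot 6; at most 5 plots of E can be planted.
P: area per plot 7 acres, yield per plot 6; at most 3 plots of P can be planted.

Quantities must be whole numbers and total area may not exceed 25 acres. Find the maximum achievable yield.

42

E has the best ratio (6/3); taking only E gives at most 5×6 = 30 (stopped by the supply cap of 5).
Mixing does better — 3×A and 5×E: area 24 ≤ 25, yield 3·4 + 5·6 = 42.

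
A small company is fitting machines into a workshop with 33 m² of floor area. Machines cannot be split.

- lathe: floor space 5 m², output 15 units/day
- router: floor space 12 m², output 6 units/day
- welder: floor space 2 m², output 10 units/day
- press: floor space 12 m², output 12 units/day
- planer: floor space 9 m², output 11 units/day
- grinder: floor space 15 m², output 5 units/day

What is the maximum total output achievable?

48

Allowing fractional choices, the relaxed optimum would be about 50.5, but machines are indivisible.
lathe + router + welder + press: floor space 5 + 12 + 2 + 12 = 31 ≤ 33, output 15 + 6 + 10 + 12 = 43.
lathe + welder + press + planer: floor space 5 + 2 + 12 + 9 = 28 ≤ 33, output 15 + 10 + 12 + 11 = 48.
lathe + router + welder + planer: floor space 5 + 12 + 2 + 9 = 28 ≤ 33, output 15 + 6 + 10 + 11 = 42.
Best is lathe, welder, press, and planer with total output 48.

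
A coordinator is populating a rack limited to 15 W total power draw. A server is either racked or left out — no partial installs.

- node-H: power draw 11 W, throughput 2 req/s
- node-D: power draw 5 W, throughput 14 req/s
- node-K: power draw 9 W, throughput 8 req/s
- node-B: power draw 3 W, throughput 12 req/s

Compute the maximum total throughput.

Treat it as a binary knapsack problem.
Take node-D and node-B: power draw 5 + 3 = 8 ≤ 15, throughput 14 + 12 = 26.
No other feasible combination does better.

26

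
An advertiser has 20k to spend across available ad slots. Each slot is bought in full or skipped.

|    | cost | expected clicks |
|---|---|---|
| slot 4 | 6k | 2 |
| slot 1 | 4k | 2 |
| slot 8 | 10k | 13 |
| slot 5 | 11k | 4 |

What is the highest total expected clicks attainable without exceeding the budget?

17

Allowing fractional choices, the relaxed optimum would be about 17.2, but ad slots are indivisible.
slot 4 + slot 8: cost 6 + 10 = 16 ≤ 20, expected clicks 2 + 13 = 15.
slot 1 + slot 8: cost 4 + 10 = 14 ≤ 20, expected clicks 2 + 13 = 15.
slot 4 + slot 1 + slot 8: cost 6 + 4 + 10 = 20 ≤ 20, expected clicks 2 + 2 + 13 = 17.
Best is slot 4, slot 1, and slot 8 with total expected clicks 17.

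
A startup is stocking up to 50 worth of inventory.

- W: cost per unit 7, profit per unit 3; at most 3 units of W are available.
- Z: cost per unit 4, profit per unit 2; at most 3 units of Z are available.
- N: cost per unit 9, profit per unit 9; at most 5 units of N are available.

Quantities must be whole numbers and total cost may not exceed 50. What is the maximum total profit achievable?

47

1×Z and 5×N: cost 49 ≤ 50, profit 1·2 + 5·9 = 47.
5×N: cost 45 ≤ 50, profit 5·9 = 45.
Best is 47.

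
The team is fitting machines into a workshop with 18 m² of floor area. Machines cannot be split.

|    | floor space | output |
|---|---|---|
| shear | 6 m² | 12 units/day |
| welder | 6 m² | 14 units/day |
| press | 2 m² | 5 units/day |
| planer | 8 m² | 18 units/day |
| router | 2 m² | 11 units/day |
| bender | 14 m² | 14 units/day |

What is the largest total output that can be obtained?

shear + press + planer + router: floor space 6 + 2 + 8 + 2 = 18 ≤ 18, output 12 + 5 + 18 + 11 = 46.
welder + planer + router: floor space 6 + 8 + 2 = 16 ≤ 18, output 14 + 18 + 11 = 43.
welder + press + planer + router: floor space 6 + 2 + 8 + 2 = 18 ≤ 18, output 14 + 5 + 18 + 11 = 48.
Best is welder, press, planer, and router with total output 48.

48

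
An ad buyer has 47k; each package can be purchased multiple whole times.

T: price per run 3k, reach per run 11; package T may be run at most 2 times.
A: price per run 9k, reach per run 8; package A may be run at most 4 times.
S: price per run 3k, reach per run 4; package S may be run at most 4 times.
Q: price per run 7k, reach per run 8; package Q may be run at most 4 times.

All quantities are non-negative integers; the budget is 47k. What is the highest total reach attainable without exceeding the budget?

70

Take 2×T, 4×S, and 4×Q: price 46 ≤ 47, reach 2·11 + 4·4 + 4·8 = 70.
T has the best ratio (11/3) and is taken to its limit of 2; remaining capacity is filled optimally with the others.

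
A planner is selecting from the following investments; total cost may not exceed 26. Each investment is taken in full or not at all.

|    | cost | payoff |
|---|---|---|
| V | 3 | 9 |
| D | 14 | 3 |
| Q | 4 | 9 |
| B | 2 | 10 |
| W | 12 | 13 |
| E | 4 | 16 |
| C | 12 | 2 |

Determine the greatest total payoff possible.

57

This is an integer program with binary decision variables.
Allowing fractional choices, the relaxed optimum would be about 57.2, but investments are indivisible.
V + Q + B + W + E: cost 3 + 4 + 2 + 12 + 4 = 25 ≤ 26, payoff 9 + 9 + 10 + 13 + 16 = 57.
V + B + W + E: cost 3 + 2 + 12 + 4 = 21 ≤ 26, payoff 9 + 10 + 13 + 16 = 48.
Best is V, Q, B, W, and E with total payoff 57.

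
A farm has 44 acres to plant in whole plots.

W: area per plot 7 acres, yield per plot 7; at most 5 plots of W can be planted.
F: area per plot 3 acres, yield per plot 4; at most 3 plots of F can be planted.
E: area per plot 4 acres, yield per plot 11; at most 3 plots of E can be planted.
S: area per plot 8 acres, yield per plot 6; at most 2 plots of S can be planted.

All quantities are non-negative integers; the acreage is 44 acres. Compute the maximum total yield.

2×W, 3×F, 3×E, and 1×S: area 43 ≤ 44, yield 2·7 + 3·4 + 3·11 + 1·6 = 65.
3×W, 3×F, and 3×E: area 42 ≤ 44, yield 3·7 + 3·4 + 3·11 = 66.
Best is 66.

66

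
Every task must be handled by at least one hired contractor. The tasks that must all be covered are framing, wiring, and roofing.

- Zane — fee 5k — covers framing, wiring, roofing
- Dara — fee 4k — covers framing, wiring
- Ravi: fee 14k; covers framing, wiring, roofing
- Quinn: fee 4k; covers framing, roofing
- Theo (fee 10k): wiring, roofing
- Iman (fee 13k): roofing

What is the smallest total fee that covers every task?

5

Zane alone covers framing, wiring, roofing — every task.
Total fee: 5.
No cover costs less than 5.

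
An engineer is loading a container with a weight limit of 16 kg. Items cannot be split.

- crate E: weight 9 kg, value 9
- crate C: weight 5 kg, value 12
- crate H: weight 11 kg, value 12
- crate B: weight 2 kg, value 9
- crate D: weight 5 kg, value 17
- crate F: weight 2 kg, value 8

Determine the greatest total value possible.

Treat it as a binary knapsack problem.
Allowing fractional choices, the relaxed optimum would be about 48.2, but items are indivisible.
crate C + crate B + crate D: weight 5 + 2 + 5 = 12 ≤ 16, value 12 + 9 + 17 = 38.
crate C + crate B + crate D + crate F: weight 5 + 2 + 5 + 2 = 14 ≤ 16, value 12 + 9 + 17 + 8 = 46.
crate C + crate D + crate F: weight 5 + 5 + 2 = 12 ≤ 16, value 12 + 17 + 8 = 37.
Best is crate C, crate B, crate D, and crate F with total value 46.

46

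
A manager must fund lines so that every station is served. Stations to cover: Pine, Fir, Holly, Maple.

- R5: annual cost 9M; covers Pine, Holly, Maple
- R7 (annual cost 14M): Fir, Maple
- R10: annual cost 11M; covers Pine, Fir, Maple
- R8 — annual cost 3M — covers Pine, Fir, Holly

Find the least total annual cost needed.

12

Choose R5 and R8: together they cover Pine, Fir, Holly, Maple — every station.
Total annual cost: 9 + 3 = 12.
No cover costs less than 12.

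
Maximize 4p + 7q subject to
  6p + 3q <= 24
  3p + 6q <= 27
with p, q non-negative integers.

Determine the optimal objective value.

(p,q)=(1,4): 6·1+3·4=18≤24, 3·1+6·4=27≤27, objective 32.
(p,q)=(2,3): 6·2+3·3=21≤24, 3·2+6·3=24≤27, objective 29.
(p,q)=(0,4): 6·0+3·4=12≤24, 3·0+6·4=24≤27, objective 28.
Maximum is 32 at (p,q)=(1,4).

32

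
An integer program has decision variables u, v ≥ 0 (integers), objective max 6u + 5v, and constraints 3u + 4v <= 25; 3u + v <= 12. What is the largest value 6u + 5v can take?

The continuous relaxation peaks at (2.56, 4.33) with value 37.00; rounding to a feasible lattice point costs some objective.
(u,v)=(3,3): 3·3+4·3=21≤25, 3·3+1·3=12≤12, objective 33.
(u,v)=(2,4): 3·2+4·4=22≤25, 3·2+1·4=10≤12, objective 32.
(u,v)=(1,5): 3·1+4·5=23≤25, 3·1+1·5=8≤12, objective 31.
No feasible integer point exceeds 33.

33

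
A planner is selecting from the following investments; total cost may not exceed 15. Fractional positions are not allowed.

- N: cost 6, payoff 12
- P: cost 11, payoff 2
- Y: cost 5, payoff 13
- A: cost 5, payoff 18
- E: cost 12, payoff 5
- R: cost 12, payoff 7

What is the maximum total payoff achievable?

Allowing fractional choices, the relaxed optimum would be about 41.0, but investments are indivisible.
N + A: cost 6 + 5 = 11 ≤ 15, payoff 12 + 18 = 30.
N + Y: cost 6 + 5 = 11 ≤ 15, payoff 12 + 13 = 25.
Y + A: cost 5 + 5 = 10 ≤ 15, payoff 13 + 18 = 31.
Best is Y and A with total payoff 31.

31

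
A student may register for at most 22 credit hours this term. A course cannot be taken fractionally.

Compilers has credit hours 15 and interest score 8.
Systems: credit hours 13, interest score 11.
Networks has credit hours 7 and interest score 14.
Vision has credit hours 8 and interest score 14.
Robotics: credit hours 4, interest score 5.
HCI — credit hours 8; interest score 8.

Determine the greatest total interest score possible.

33

Networks + Robotics + HCI: credit hours 7 + 4 + 8 = 19 ≤ 22, interest score 14 + 5 + 8 = 27.
Networks + Vision + Robotics: credit hours 7 + 8 + 4 = 19 ≤ 22, interest score 14 + 14 + 5 = 33.
Networks + Vision: credit hours 7 + 8 = 15 ≤ 22, interest score 14 + 14 = 28.
Best is Networks, Vision, and Robotics with total interest score 33.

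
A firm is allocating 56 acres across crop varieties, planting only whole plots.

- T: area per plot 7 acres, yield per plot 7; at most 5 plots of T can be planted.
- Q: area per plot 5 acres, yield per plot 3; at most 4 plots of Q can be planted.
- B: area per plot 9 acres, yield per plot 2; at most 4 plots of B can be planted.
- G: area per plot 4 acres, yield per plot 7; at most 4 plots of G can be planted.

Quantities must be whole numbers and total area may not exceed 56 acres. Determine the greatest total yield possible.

5×T, 1×Q, and 4×G: area 56 ≤ 56, yield 5·7 + 1·3 + 4·7 = 66.
5×T and 4×G: area 51 ≤ 56, yield 5·7 + 4·7 = 63.
Best is 66.

66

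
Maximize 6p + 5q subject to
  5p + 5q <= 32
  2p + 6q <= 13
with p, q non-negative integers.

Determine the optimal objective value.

(p,q)=(6,0) is feasible, giving 36.
(p,q)=(5,0) is feasible, giving 30.
No feasible integer point exceeds 36.

36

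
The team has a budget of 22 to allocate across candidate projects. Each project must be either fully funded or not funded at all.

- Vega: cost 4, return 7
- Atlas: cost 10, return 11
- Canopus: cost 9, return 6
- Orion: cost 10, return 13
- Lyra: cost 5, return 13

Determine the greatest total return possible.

Allowing fractional choices, the relaxed optimum would be about 36.3, but projects are indivisible.
Vega + Atlas + Lyra: cost 4 + 10 + 5 = 19 ≤ 22, return 7 + 11 + 13 = 31.
Vega + Orion + Lyra: cost 4 + 10 + 5 = 19 ≤ 22, return 7 + 13 + 13 = 33.
Orion + Lyra: cost 10 + 5 = 15 ≤ 22, return 13 + 13 = 26.
Best is Vega, Orion, and Lyra with total return 33.

33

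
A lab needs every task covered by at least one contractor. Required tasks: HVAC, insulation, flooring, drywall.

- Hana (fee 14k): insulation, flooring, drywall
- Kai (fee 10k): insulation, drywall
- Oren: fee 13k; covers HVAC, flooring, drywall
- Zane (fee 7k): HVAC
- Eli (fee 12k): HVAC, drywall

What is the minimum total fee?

The greedy cost-per-new-task heuristic would pick Oren and Kai for 23, but a cheaper cover exists.
Choose Hana and Zane: together they cover HVAC, insulation, flooring, drywall — every task.
Total fee: 14 + 7 = 21.
No cover costs less than 21.

21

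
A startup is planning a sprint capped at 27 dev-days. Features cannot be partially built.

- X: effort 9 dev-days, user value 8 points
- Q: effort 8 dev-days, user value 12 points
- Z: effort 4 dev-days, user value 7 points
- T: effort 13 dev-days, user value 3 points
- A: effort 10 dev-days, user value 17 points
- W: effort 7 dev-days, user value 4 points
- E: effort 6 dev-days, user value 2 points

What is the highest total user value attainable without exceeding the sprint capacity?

37

Allowing fractional choices, the relaxed optimum would be about 40.4, but features are indivisible.
X + Q + A: effort 9 + 8 + 10 = 27 ≤ 27, user value 8 + 12 + 17 = 37.
Q + Z + A: effort 8 + 4 + 10 = 22 ≤ 27, user value 12 + 7 + 17 = 36.
Q + A + W: effort 8 + 10 + 7 = 25 ≤ 27, user value 12 + 17 + 4 = 33.
Best is X, Q, and A with total user value 37.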